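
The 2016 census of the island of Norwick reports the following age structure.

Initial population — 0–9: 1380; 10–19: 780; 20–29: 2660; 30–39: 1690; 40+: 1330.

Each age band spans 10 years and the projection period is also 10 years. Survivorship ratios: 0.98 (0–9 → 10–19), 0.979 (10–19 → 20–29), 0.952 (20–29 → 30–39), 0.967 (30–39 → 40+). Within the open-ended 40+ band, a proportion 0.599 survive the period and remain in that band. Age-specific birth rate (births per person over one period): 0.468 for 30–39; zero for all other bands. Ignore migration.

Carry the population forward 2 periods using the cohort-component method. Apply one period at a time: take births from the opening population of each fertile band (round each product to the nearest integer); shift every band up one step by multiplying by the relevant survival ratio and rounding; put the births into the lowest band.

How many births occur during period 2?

1185

Numbering the groups 1..5 from youngest to oldest:
After projecting period 1:
Births: 1690 × 0.468 = 791
Group 2: 1380 × 0.98 = 1352
Group 3: 780 × 0.979 = 764
Group 4: 2660 × 0.952 = 2532
Group 5: 1690 × 0.967 + 1330 × 0.599 = 1634 + 797 = 2431
End of period: [791, 1352, 764, 2532, 2431]
After projecting period 2:
Births: 2532 × 0.468 = 1185
Group 2: 791 × 0.98 = 775
Group 3: 1352 × 0.979 = 1324
Group 4: 764 × 0.952 = 727
Group 5: 2532 × 0.967 + 2431 × 0.599 = 2448 + 1456 = 3904
End of period: [1185, 775, 1324, 727, 3904]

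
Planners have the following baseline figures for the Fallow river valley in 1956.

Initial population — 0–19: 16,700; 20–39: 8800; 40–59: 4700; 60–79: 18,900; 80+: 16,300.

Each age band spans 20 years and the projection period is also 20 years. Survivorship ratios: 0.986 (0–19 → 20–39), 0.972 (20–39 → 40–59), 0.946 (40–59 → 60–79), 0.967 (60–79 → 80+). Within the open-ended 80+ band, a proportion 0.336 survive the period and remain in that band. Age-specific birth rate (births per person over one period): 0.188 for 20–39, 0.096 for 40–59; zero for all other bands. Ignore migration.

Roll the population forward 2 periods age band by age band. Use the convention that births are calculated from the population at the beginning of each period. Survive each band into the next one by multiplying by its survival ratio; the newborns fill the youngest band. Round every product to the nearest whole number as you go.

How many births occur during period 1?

Let group 1 be 0–19 through group 5 = 80+.
After projecting period 1:
Births: 8800 * 0.188 = 1654 ; 4700 * 0.096 = 451 ⇒ total 2105
Group 2: 16700 * 0.986 = 16466
Group 3: 8800 * 0.972 = 8554
Group 4: 4700 * 0.946 = 4446
Group 5: 18900 * 0.967 + 16300 * 0.336 = 18276 + 5477 = 23753
Population now: 0–19=2105, 20–39=16466, 40–59=8554, 60–79=4446, 80+=23753

2105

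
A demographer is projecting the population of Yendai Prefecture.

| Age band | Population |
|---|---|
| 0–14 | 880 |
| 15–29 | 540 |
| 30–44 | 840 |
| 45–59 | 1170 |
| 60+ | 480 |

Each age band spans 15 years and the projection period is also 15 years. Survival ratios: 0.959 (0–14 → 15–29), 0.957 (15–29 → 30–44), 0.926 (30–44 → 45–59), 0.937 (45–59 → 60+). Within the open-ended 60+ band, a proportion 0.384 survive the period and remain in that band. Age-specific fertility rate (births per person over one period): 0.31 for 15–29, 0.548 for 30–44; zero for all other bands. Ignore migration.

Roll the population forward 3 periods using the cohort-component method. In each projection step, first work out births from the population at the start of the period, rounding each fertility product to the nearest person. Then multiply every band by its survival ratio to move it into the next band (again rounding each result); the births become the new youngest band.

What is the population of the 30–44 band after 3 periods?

(Groups numbered youngest = 1 to oldest = 5.)
[period 1]
Births: 540 * 0.31 = 167  |  840 * 0.548 = 460 → total 627
Group 2: 880 * 0.959 = 844
Group 3: 540 * 0.957 = 517
Group 4: 840 * 0.926 = 778
Group 5: 1170 * 0.937 + 480 * 0.384 = 1096 + 184 = 1280
→ [627, 844, 517, 778, 1280]
[period 2]
Births: 844 * 0.31 = 262  |  517 * 0.548 = 283 → total 545
Group 2: 627 * 0.959 = 601
Group 3: 844 * 0.957 = 808
Group 4: 517 * 0.926 = 479
Group 5: 778 * 0.937 + 1280 * 0.384 = 729 + 492 = 1221
→ [545, 601, 808, 479, 1221]
[period 3]
Births: 601 * 0.31 = 186  |  808 * 0.548 = 443 → total 629
Group 2: 545 * 0.959 = 523
Group 3: 601 * 0.957 = 575
Group 4: 808 * 0.926 = 748
Group 5: 479 * 0.937 + 1221 * 0.384 = 449 + 469 = 918
→ [629, 523, 575, 748, 918]

575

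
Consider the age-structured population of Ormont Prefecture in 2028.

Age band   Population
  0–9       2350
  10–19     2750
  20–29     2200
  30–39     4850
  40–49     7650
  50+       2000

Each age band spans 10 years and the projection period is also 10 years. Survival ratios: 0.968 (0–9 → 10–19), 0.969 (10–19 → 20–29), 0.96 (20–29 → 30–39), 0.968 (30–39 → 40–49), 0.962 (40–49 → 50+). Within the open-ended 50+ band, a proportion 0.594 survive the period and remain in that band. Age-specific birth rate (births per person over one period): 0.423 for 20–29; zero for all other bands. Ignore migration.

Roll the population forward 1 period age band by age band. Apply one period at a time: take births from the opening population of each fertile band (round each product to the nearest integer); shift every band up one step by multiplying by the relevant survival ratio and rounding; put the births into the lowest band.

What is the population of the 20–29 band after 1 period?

2665

[period 1]
Births: 2200 * 0.423 = 931
10–19: 2350 * 0.968 = 2275
20–29: 2750 * 0.969 = 2665
30–39: 2200 * 0.96 = 2112
40–49: 4850 * 0.968 = 4695
50+: 7650 * 0.962 + 2000 * 0.594 = 7359 + 1188 = 8547
Giving 931 / 2275 / 2665 / 2112 / 4695 / 8547.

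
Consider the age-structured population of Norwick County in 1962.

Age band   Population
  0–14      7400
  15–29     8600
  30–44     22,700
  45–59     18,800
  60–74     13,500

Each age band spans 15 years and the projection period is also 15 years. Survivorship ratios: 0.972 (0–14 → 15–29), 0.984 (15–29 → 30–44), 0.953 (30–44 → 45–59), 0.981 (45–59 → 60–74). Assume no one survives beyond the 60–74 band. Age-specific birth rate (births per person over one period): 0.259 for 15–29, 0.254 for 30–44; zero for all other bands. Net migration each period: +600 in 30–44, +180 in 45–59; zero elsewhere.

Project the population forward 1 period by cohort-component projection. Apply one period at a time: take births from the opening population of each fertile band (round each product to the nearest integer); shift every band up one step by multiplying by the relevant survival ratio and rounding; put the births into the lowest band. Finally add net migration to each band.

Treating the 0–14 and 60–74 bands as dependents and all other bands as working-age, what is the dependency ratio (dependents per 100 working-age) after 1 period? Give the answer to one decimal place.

69.4

(Bands numbered youngest = 1 to oldest = 5.)
Period 1.
Births: 8600 × 0.259 = 2227  |  22700 × 0.254 = 5766 ⇒ total 7993
Band 2: 7400 × 0.972 = 7193
Band 3: 8600 × 0.984 = 8462
Band 4: 22700 × 0.953 = 21633
Band 5: 18800 × 0.981 = 18443
Net migration: Band 3 + 600 → 9062; Band 4 + 180 → 21813
Giving 7993 / 7193 / 9062 / 21813 / 18443.
Dependents (band 0–14 + band 60–74) = 7993 + 18443 = 26436; working-age = 38068; ratio = 26436/38068 × 100 = 69.4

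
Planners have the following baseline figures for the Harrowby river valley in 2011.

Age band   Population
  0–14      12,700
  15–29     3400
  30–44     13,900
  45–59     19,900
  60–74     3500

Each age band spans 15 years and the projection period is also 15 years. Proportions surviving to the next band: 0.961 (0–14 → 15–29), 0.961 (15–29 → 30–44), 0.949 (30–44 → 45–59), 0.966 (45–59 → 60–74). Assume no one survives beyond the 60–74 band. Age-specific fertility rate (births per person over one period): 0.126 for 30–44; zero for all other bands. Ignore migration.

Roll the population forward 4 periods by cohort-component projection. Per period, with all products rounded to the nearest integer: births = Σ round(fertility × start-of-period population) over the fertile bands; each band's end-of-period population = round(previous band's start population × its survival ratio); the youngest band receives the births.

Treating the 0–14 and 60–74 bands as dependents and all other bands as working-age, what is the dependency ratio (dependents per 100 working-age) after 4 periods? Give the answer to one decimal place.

328.4

Numbering the bands 1..5 from youngest to oldest:
Period 1.
Births: 13900 * 0.126 = 1751
Band 2: 12700 * 0.961 = 12205
Band 3: 3400 * 0.961 = 3267
Band 4: 13900 * 0.949 = 13191
Band 5: 19900 * 0.966 = 19223
End of period: [1751, 12205, 3267, 13191, 19223]
Period 2.
Births: 3267 * 0.126 = 412
Band 2: 1751 * 0.961 = 1683
Band 3: 12205 * 0.961 = 11729
Band 4: 3267 * 0.949 = 3100
Band 5: 13191 * 0.966 = 12743
End of period: [412, 1683, 11729, 3100, 12743]
Period 3.
Births: 11729 * 0.126 = 1478
Band 2: 412 * 0.961 = 396
Band 3: 1683 * 0.961 = 1617
Band 4: 11729 * 0.949 = 11131
Band 5: 3100 * 0.966 = 2995
End of period: [1478, 396, 1617, 11131, 2995]
Period 4.
Births: 1617 * 0.126 = 204
Band 2: 1478 * 0.961 = 1420
Band 3: 396 * 0.961 = 381
Band 4: 1617 * 0.949 = 1535
Band 5: 11131 * 0.966 = 10753
End of period: [204, 1420, 381, 1535, 10753]
Dependents (band 0–14 + band 60–74) = 204 + 10753 = 10957; working-age = 3336; ratio = 10957/3336 × 100 = 328.4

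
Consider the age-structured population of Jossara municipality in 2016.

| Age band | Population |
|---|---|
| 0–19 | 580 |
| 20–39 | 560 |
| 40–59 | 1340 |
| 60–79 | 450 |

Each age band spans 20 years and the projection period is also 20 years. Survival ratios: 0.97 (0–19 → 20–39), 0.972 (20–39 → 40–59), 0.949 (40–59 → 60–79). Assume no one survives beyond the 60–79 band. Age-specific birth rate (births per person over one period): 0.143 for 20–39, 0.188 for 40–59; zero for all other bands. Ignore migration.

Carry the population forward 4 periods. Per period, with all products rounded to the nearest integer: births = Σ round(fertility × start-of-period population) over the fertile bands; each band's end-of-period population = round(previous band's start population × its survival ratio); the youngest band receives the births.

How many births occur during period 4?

84

Period 1.
Births: 560 × 0.143 = 80 ; 1340 × 0.188 = 252 — total 332
20–39: 580 × 0.97 = 563
40–59: 560 × 0.972 = 544
60–79: 1340 × 0.949 = 1272
End of period: [332, 563, 544, 1272]
Period 2.
Births: 563 × 0.143 = 81 ; 544 × 0.188 = 102 — total 183
20–39: 332 × 0.97 = 322
40–59: 563 × 0.972 = 547
60–79: 544 × 0.949 = 516
End of period: [183, 322, 547, 516]
Period 3.
Births: 322 × 0.143 = 46 ; 547 × 0.188 = 103 — total 149
20–39: 183 × 0.97 = 178
40–59: 322 × 0.972 = 313
60–79: 547 × 0.949 = 519
End of period: [149, 178, 313, 519]
Period 4.
Births: 178 × 0.143 = 25 ; 313 × 0.188 = 59 — total 84
20–39: 149 × 0.97 = 145
40–59: 178 × 0.972 = 173
60–79: 313 × 0.949 = 297
End of period: [84, 145, 173, 297]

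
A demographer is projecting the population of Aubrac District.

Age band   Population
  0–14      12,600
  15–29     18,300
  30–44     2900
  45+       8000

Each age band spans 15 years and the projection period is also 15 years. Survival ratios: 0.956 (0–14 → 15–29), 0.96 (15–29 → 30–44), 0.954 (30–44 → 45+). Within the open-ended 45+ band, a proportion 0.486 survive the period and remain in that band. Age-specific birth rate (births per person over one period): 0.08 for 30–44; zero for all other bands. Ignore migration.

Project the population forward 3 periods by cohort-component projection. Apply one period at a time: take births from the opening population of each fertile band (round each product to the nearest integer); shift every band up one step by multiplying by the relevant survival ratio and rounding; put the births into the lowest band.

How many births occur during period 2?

1405

Period 1:
Births: 2900 × 0.08 = 232
15–29: 12600 × 0.956 = 12046
30–44: 18300 × 0.96 = 17568
45+: 2900 × 0.954 + 8000 × 0.486 = 2767 + 3888 = 6655
Giving 232 / 12046 / 17568 / 6655.
Period 2:
Births: 17568 × 0.08 = 1405
15–29: 232 × 0.956 = 222
30–44: 12046 × 0.96 = 11564
45+: 17568 × 0.954 + 6655 × 0.486 = 16760 + 3234 = 19994
Giving 1405 / 222 / 11564 / 19994.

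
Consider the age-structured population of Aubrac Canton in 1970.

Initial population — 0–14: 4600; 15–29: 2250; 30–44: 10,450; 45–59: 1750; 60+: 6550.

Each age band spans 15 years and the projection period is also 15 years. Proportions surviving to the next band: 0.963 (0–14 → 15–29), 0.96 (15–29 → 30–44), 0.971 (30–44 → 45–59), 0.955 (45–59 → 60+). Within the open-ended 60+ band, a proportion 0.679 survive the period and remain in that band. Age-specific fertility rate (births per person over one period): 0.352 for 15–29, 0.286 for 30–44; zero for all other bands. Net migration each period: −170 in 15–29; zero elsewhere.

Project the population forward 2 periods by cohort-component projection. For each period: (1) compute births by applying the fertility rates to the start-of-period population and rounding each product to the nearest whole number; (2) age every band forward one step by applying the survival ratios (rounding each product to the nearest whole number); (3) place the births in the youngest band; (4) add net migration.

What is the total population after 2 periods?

25620

— Period 1 —
Births: 2250 × 0.352 = 792  |  10450 × 0.286 = 2989 → total 3781
15–29: 4600 × 0.963 = 4430
30–44: 2250 × 0.96 = 2160
45–59: 10450 × 0.971 = 10147
60+: 1750 × 0.955 + 6550 × 0.679 = 1671 + 4447 = 6118
Net migration: 15–29 − 170 → 4260
Population now: 0–14=3781, 15–29=4260, 30–44=2160, 45–59=10147, 60+=6118
— Period 2 —
Births: 4260 × 0.352 = 1500  |  2160 × 0.286 = 618 → total 2118
15–29: 3781 × 0.963 = 3641
30–44: 4260 × 0.96 = 4090
45–59: 2160 × 0.971 = 2097
60+: 10147 × 0.955 + 6118 × 0.679 = 9690 + 4154 = 13844
Net migration: 15–29 − 170 → 3471
Population now: 0–14=2118, 15–29=3471, 30–44=4090, 45–59=2097, 60+=13844
Total after period 2: 2118 + 3471 + 4090 + 2097 + 13844 = 25620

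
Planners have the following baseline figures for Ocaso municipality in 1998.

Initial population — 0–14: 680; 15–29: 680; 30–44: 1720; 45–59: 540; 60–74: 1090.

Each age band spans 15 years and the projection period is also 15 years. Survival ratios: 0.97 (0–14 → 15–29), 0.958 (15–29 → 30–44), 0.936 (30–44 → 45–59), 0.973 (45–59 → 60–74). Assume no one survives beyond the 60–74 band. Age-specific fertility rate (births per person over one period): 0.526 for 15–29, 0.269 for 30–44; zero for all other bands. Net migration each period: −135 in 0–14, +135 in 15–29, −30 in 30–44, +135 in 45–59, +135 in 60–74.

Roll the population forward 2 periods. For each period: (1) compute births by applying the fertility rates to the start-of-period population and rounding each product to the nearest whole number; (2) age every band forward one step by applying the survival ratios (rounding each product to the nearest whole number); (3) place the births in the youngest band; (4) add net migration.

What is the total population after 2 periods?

(Groups numbered youngest = 1 to oldest = 5.)
Period 1.
Births: 680 × 0.526 = 358 ; 1720 × 0.269 = 463 — total 821
Group 2: 680 × 0.97 = 660
Group 3: 680 × 0.958 = 651
Group 4: 1720 × 0.936 = 1610
Group 5: 540 × 0.973 = 525
Net migration: Group 1 − 135 → 686; Group 2 + 135 → 795; Group 3 − 30 → 621; Group 4 + 135 → 1745; Group 5 + 135 → 660
Population now: 0–14=686, 15–29=795, 30–44=621, 45–59=1745, 60–74=660
Period 2.
Births: 795 × 0.526 = 418 ; 621 × 0.269 = 167 — total 585
Group 2: 686 × 0.97 = 665
Group 3: 795 × 0.958 = 762
Group 4: 621 × 0.936 = 581
Group 5: 1745 × 0.973 = 1698
Net migration: Group 1 − 135 → 450; Group 2 + 135 → 800; Group 3 − 30 → 732; Group 4 + 135 → 716; Group 5 + 135 → 1833
Population now: 0–14=450, 15–29=800, 30–44=732, 45–59=716, 60–74=1833
Total after period 2: 450 + 800 + 732 + 716 + 1833 = 4531

4531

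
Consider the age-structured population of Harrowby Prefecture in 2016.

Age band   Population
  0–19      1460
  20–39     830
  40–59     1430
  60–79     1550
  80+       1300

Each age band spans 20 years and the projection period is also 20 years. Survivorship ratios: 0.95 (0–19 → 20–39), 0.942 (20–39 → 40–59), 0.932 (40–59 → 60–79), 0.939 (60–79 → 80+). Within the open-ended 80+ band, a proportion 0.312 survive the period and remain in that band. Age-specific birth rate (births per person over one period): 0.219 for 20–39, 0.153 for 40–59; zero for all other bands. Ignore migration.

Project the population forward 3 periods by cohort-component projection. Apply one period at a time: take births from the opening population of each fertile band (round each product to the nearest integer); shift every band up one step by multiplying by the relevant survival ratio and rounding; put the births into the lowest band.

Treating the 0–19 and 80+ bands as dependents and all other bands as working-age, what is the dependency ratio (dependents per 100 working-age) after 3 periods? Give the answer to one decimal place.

77.8

Period 1.
Births: 830 × 0.219 = 182  |  1430 × 0.153 = 219 → total 401
20–39: 1460 × 0.95 = 1387
40–59: 830 × 0.942 = 782
60–79: 1430 × 0.932 = 1333
80+: 1550 × 0.939 + 1300 × 0.312 = 1455 + 406 = 1861
Giving 401 / 1387 / 782 / 1333 / 1861.
Period 2.
Births: 1387 × 0.219 = 304  |  782 × 0.153 = 120 → total 424
20–39: 401 × 0.95 = 381
40–59: 1387 × 0.942 = 1307
60–79: 782 × 0.932 = 729
80+: 1333 × 0.939 + 1861 × 0.312 = 1252 + 581 = 1833
Giving 424 / 381 / 1307 / 729 / 1833.
Period 3.
Births: 381 × 0.219 = 83  |  1307 × 0.153 = 200 → total 283
20–39: 424 × 0.95 = 403
40–59: 381 × 0.942 = 359
60–79: 1307 × 0.932 = 1218
80+: 729 × 0.939 + 1833 × 0.312 = 685 + 572 = 1257
Giving 283 / 403 / 359 / 1218 / 1257.
Dependents (band 0–19 + band 80+) = 283 + 1257 = 1540; working-age = 1980; ratio = 1540/1980 × 100 = 77.8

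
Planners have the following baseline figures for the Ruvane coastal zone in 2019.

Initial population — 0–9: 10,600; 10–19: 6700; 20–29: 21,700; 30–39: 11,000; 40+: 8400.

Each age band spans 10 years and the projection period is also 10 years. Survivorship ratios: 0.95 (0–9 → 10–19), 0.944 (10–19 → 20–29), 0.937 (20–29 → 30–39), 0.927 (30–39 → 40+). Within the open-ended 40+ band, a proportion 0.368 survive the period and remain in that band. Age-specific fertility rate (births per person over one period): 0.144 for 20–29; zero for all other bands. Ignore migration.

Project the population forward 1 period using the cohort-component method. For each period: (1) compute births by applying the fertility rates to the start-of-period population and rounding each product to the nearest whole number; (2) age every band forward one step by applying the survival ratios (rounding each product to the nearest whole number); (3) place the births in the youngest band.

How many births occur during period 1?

3125

— Period 1 —
Births: 21700 × 0.144 = 3125
10–19: 10600 × 0.95 = 10070
20–29: 6700 × 0.944 = 6325
30–39: 21700 × 0.937 = 20333
40+: 11000 × 0.927 + 8400 × 0.368 = 10197 + 3091 = 13288
End of period: [3125, 10070, 6325, 20333, 13288]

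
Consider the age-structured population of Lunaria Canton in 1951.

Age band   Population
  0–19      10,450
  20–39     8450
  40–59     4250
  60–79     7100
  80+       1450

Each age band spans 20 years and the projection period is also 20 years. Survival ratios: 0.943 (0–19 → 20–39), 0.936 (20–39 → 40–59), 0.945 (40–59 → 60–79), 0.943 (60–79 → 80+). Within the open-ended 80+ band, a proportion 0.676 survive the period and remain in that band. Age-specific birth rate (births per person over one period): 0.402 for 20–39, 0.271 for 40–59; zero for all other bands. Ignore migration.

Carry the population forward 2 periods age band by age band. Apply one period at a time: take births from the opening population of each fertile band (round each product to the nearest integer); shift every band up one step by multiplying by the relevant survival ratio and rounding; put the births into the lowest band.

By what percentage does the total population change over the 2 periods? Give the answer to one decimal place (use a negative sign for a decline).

[period 1]
Births: 8450 × 0.402 = 3397, 4250 × 0.271 = 1152 → 4549
20–39: 10450 × 0.943 = 9854
40–59: 8450 × 0.936 = 7909
60–79: 4250 × 0.945 = 4016
80+: 7100 × 0.943 + 1450 × 0.676 = 6695 + 980 = 7675
Population now: 0–19=4549, 20–39=9854, 40–59=7909, 60–79=4016, 80+=7675
[period 2]
Births: 9854 × 0.402 = 3961, 7909 × 0.271 = 2143 → 6104
20–39: 4549 × 0.943 = 4290
40–59: 9854 × 0.936 = 9223
60–79: 7909 × 0.945 = 7474
80+: 4016 × 0.943 + 7675 × 0.676 = 3787 + 5188 = 8975
Population now: 0–19=6104, 20–39=4290, 40–59=9223, 60–79=7474, 80+=8975
Total: 31700 → 36066; change = 4366; percentage change = 13.8%

13.8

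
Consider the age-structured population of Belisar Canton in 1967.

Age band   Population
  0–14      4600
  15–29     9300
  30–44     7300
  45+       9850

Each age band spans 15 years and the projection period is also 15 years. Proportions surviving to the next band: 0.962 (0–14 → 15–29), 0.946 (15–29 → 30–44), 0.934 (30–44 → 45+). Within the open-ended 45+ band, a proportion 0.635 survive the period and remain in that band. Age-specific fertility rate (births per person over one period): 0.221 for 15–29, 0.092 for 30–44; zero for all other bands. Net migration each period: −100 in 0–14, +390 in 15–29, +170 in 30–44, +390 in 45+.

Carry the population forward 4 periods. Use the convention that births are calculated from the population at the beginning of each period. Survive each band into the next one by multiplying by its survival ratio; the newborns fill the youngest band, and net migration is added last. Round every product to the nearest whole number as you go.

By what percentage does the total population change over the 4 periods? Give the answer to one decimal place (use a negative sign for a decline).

Let group 1 be 0–14 through group 4 = 45+.
Period 1.
Births: 9300 × 0.221 = 2055, 7300 × 0.092 = 672 → total 2727
Group 2: 4600 × 0.962 = 4425
Group 3: 9300 × 0.946 = 8798
Group 4: 7300 × 0.934 + 9850 × 0.635 = 6818 + 6255 = 13073
Net migration: Group 1 − 100 → 2627; Group 2 + 390 → 4815; Group 3 + 170 → 8968; Group 4 + 390 → 13463
Giving 2627 / 4815 / 8968 / 13463.
Period 2.
Births: 4815 × 0.221 = 1064, 8968 × 0.092 = 825 → total 1889
Group 2: 2627 × 0.962 = 2527
Group 3: 4815 × 0.946 = 4555
Group 4: 8968 × 0.934 + 13463 × 0.635 = 8376 + 8549 = 16925
Net migration: Group 1 − 100 → 1789; Group 2 + 390 → 2917; Group 3 + 170 → 4725; Group 4 + 390 → 17315
Giving 1789 / 2917 / 4725 / 17315.
Period 3.
Births: 2917 × 0.221 = 645, 4725 × 0.092 = 435 → total 1080
Group 2: 1789 × 0.962 = 1721
Group 3: 2917 × 0.946 = 2759
Group 4: 4725 × 0.934 + 17315 × 0.635 = 4413 + 10995 = 15408
Net migration: Group 1 − 100 → 980; Group 2 + 390 → 2111; Group 3 + 170 → 2929; Group 4 + 390 → 15798
Giving 980 / 2111 / 2929 / 15798.
Period 4.
Births: 2111 × 0.221 = 467, 2929 × 0.092 = 269 → total 736
Group 2: 980 × 0.962 = 943
Group 3: 2111 × 0.946 = 1997
Group 4: 2929 × 0.934 + 15798 × 0.635 = 2736 + 10032 = 12768
Net migration: Group 1 − 100 → 636; Group 2 + 390 → 1333; Group 3 + 170 → 2167; Group 4 + 390 → 13158
Giving 636 / 1333 / 2167 / 13158.
Total: 31050 → 17294; change = -13756; percentage change = -44.3%

-44.3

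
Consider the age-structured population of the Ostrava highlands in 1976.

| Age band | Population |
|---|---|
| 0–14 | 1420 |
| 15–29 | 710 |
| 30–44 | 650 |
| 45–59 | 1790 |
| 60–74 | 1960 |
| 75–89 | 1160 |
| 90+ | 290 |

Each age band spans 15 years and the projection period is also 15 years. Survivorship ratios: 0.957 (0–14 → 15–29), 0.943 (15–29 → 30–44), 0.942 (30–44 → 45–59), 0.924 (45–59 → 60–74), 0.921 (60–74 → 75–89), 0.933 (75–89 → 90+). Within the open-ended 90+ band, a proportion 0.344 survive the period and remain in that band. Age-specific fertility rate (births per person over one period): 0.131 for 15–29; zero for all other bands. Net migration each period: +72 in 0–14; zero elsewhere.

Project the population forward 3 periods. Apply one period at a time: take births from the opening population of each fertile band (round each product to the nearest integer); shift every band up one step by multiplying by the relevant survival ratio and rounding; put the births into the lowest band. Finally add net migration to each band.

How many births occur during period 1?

— Period 1 —
Births: 710 × 0.131 = 93
15–29: 1420 × 0.957 = 1359
30–44: 710 × 0.943 = 670
45–59: 650 × 0.942 = 612
60–74: 1790 × 0.924 = 1654
75–89: 1960 × 0.921 = 1805
90+: 1160 × 0.933 + 290 × 0.344 = 1082 + 100 = 1182
Net migration: 0–14 + 72 → 165
→ [165, 1359, 670, 612, 1654, 1805, 1182]

93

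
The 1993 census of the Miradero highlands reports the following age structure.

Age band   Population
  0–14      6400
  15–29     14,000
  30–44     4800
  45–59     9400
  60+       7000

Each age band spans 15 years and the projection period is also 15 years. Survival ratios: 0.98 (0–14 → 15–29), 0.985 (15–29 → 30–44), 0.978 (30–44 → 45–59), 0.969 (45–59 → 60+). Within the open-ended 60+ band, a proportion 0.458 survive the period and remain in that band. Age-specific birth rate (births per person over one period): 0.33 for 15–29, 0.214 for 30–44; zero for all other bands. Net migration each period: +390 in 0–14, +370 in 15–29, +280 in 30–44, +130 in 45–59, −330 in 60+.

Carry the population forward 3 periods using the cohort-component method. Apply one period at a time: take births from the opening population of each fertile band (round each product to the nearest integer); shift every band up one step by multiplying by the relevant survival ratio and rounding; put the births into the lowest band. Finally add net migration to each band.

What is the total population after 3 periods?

Numbering the groups 1..5 from youngest to oldest:
— Period 1 —
Births: 14000 × 0.33 = 4620, 4800 × 0.214 = 1027 — total 5647
Group 2: 6400 × 0.98 = 6272
Group 3: 14000 × 0.985 = 13790
Group 4: 4800 × 0.978 = 4694
Group 5: 9400 × 0.969 + 7000 × 0.458 = 9109 + 3206 = 12315
Net migration: Group 1 + 390 → 6037; Group 2 + 370 → 6642; Group 3 + 280 → 14070; Group 4 + 130 → 4824; Group 5 − 330 → 11985
End of period: [6037, 6642, 14070, 4824, 11985]
— Period 2 —
Births: 6642 × 0.33 = 2192, 14070 × 0.214 = 3011 — total 5203
Group 2: 6037 × 0.98 = 5916
Group 3: 6642 × 0.985 = 6542
Group 4: 14070 × 0.978 = 13760
Group 5: 4824 × 0.969 + 11985 × 0.458 = 4674 + 5489 = 10163
Net migration: Group 1 + 390 → 5593; Group 2 + 370 → 6286; Group 3 + 280 → 6822; Group 4 + 130 → 13890; Group 5 − 330 → 9833
End of period: [5593, 6286, 6822, 13890, 9833]
— Period 3 —
Births: 6286 × 0.33 = 2074, 6822 × 0.214 = 1460 — total 3534
Group 2: 5593 × 0.98 = 5481
Group 3: 6286 × 0.985 = 6192
Group 4: 6822 × 0.978 = 6672
Group 5: 13890 × 0.969 + 9833 × 0.458 = 13459 + 4504 = 17963
Net migration: Group 1 + 390 → 3924; Group 2 + 370 → 5851; Group 3 + 280 → 6472; Group 4 + 130 → 6802; Group 5 − 330 → 17633
End of period: [3924, 5851, 6472, 6802, 17633]
Total after period 3: 3924 + 5851 + 6472 + 6802 + 17633 = 40682

40682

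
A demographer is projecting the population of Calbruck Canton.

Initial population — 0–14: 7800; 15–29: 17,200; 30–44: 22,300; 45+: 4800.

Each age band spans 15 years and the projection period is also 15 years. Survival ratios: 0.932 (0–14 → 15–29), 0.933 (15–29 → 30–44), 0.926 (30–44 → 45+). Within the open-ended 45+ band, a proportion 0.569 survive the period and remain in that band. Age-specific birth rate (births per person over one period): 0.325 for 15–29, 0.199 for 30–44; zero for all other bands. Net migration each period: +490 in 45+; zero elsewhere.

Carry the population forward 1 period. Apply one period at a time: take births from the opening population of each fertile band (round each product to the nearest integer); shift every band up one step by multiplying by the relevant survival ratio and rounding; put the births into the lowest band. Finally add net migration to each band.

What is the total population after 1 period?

After projecting period 1:
Births: 17200 × 0.325 = 5590  |  22300 × 0.199 = 4438 — total 10028
15–29: 7800 × 0.932 = 7270
30–44: 17200 × 0.933 = 16048
45+: 22300 × 0.926 + 4800 × 0.569 = 20650 + 2731 = 23381
Net migration: 45+ + 490 → 23871
→ [10028, 7270, 16048, 23871]
Total after period 1: 10028 + 7270 + 16048 + 23871 = 57217

57217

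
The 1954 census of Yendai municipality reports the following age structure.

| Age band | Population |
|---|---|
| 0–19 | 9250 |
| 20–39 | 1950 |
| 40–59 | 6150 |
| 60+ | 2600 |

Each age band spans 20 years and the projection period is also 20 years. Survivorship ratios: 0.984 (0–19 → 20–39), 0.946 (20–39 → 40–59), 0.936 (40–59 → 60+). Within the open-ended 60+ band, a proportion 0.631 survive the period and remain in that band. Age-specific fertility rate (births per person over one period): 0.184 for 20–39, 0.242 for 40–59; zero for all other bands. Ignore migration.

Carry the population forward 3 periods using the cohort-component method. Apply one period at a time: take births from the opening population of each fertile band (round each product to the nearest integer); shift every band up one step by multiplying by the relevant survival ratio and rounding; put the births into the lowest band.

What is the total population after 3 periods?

18318

[period 1]
Births: 1950 × 0.184 = 359 ; 6150 × 0.242 = 1488 ⇒ total 1847
20–39: 9250 × 0.984 = 9102
40–59: 1950 × 0.946 = 1845
60+: 6150 × 0.936 + 2600 × 0.631 = 5756 + 1641 = 7397
→ [1847, 9102, 1845, 7397]
[period 2]
Births: 9102 × 0.184 = 1675 ; 1845 × 0.242 = 446 ⇒ total 2121
20–39: 1847 × 0.984 = 1817
40–59: 9102 × 0.946 = 8610
60+: 1845 × 0.936 + 7397 × 0.631 = 1727 + 4668 = 6395
→ [2121, 1817, 8610, 6395]
[period 3]
Births: 1817 × 0.184 = 334 ; 8610 × 0.242 = 2084 ⇒ total 2418
20–39: 2121 × 0.984 = 2087
40–59: 1817 × 0.946 = 1719
60+: 8610 × 0.936 + 6395 × 0.631 = 8059 + 4035 = 12094
→ [2418, 2087, 1719, 12094]
Total after period 3: 2418 + 2087 + 1719 + 12094 = 18318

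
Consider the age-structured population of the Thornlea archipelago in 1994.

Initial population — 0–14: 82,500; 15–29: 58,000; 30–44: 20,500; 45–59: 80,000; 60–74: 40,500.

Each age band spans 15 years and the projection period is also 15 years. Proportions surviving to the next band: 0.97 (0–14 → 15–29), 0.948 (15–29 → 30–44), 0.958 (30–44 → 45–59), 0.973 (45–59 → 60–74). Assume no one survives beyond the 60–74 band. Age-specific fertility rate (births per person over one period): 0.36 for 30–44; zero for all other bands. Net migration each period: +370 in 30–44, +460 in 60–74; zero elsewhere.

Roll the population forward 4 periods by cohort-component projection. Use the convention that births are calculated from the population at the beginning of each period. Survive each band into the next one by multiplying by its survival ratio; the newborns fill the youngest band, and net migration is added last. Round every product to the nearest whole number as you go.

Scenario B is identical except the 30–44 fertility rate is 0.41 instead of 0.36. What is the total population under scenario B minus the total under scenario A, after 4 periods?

Numbering the bands 1..5 from youngest to oldest:
[period 1]
Births: 20500 × 0.36 = 7380
Band 2: 82500 × 0.97 = 80025
Band 3: 58000 × 0.948 = 54984
Band 4: 20500 × 0.958 = 19639
Band 5: 80000 × 0.973 = 77840
Net migration: Band 3 + 370 → 55354; Band 5 + 460 → 78300
Population now: 0–14=7380, 15–29=80025, 30–44=55354, 45–59=19639, 60–74=78300
[period 2]
Births: 55354 × 0.36 = 19927
Band 2: 7380 × 0.97 = 7159
Band 3: 80025 × 0.948 = 75864
Band 4: 55354 × 0.958 = 53029
Band 5: 19639 × 0.973 = 19109
Net migration: Band 3 + 370 → 76234; Band 5 + 460 → 19569
Population now: 0–14=19927, 15–29=7159, 30–44=76234, 45–59=53029, 60–74=19569
[period 3]
Births: 76234 × 0.36 = 27444
Band 2: 19927 × 0.97 = 19329
Band 3: 7159 × 0.948 = 6787
Band 4: 76234 × 0.958 = 73032
Band 5: 53029 × 0.973 = 51597
Net migration: Band 3 + 370 → 7157; Band 5 + 460 → 52057
Population now: 0–14=27444, 15–29=19329, 30–44=7157, 45–59=73032, 60–74=52057
[period 4]
Births: 7157 × 0.36 = 2577
Band 2: 27444 × 0.97 = 26621
Band 3: 19329 × 0.948 = 18324
Band 4: 7157 × 0.958 = 6856
Band 5: 73032 × 0.973 = 71060
Net migration: Band 3 + 370 → 18694; Band 5 + 460 → 71520
Population now: 0–14=2577, 15–29=26621, 30–44=18694, 45–59=6856, 60–74=71520
Scenario A total after 4 periods: 126268
Scenario B projection —
[period 1]
Births: 20500 × 0.41 = 8405
Band 2: 82500 × 0.97 = 80025
Band 3: 58000 × 0.948 = 54984
Band 4: 20500 × 0.958 = 19639
Band 5: 80000 × 0.973 = 77840
Net migration: Band 3 + 370 → 55354; Band 5 + 460 → 78300
Population now: 0–14=8405, 15–29=80025, 30–44=55354, 45–59=19639, 60–74=78300
[period 2]
Births: 55354 × 0.41 = 22695
Band 2: 8405 × 0.97 = 8153
Band 3: 80025 × 0.948 = 75864
Band 4: 55354 × 0.958 = 53029
Band 5: 19639 × 0.973 = 19109
Net migration: Band 3 + 370 → 76234; Band 5 + 460 → 19569
Population now: 0–14=22695, 15–29=8153, 30–44=76234, 45–59=53029, 60–74=19569
[period 3]
Births: 76234 × 0.41 = 31256
Band 2: 22695 × 0.97 = 22014
Band 3: 8153 × 0.948 = 7729
Band 4: 76234 × 0.958 = 73032
Band 5: 53029 × 0.973 = 51597
Net migration: Band 3 + 370 → 8099; Band 5 + 460 → 52057
Population now: 0–14=31256, 15–29=22014, 30–44=8099, 45–59=73032, 60–74=52057
[period 4]
Births: 8099 × 0.41 = 3321
Band 2: 31256 × 0.97 = 30318
Band 3: 22014 × 0.948 = 20869
Band 4: 8099 × 0.958 = 7759
Band 5: 73032 × 0.973 = 71060
Net migration: Band 3 + 370 → 21239; Band 5 + 460 → 71520
Population now: 0–14=3321, 15–29=30318, 30–44=21239, 45–59=7759, 60–74=71520
Scenario B total after 4 periods: 134157
Difference B − A = 134157 − 126268 = 7889

7889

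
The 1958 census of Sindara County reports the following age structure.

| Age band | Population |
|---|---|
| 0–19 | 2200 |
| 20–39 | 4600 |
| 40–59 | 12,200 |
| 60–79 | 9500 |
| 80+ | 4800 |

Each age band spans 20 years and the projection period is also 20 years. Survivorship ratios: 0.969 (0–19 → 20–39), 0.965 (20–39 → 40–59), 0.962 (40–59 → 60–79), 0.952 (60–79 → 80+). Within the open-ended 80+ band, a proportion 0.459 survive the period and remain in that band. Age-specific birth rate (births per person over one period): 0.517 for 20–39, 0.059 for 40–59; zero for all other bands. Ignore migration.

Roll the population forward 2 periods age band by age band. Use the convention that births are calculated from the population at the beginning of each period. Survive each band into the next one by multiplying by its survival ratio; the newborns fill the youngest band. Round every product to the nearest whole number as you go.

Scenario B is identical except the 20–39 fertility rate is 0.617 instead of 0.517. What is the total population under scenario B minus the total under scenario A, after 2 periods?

Numbering the bands 1..5 from youngest to oldest:
[period 1]
Births: 4600 * 0.517 = 2378 ; 12200 * 0.059 = 720 → total 3098
Band 2: 2200 * 0.969 = 2132
Band 3: 4600 * 0.965 = 4439
Band 4: 12200 * 0.962 = 11736
Band 5: 9500 * 0.952 + 4800 * 0.459 = 9044 + 2203 = 11247
End of period: [3098, 2132, 4439, 11736, 11247]
[period 2]
Births: 2132 * 0.517 = 1102 ; 4439 * 0.059 = 262 → total 1364
Band 2: 3098 * 0.969 = 3002
Band 3: 2132 * 0.965 = 2057
Band 4: 4439 * 0.962 = 4270
Band 5: 11736 * 0.952 + 11247 * 0.459 = 11173 + 5162 = 16335
End of period: [1364, 3002, 2057, 4270, 16335]
Scenario A total after 2 periods: 27028
Scenario B projection —
[period 1]
Births: 4600 * 0.617 = 2838 ; 12200 * 0.059 = 720 → total 3558
Band 2: 2200 * 0.969 = 2132
Band 3: 4600 * 0.965 = 4439
Band 4: 12200 * 0.962 = 11736
Band 5: 9500 * 0.952 + 4800 * 0.459 = 9044 + 2203 = 11247
End of period: [3558, 2132, 4439, 11736, 11247]
[period 2]
Births: 2132 * 0.617 = 1315 ; 4439 * 0.059 = 262 → total 1577
Band 2: 3558 * 0.969 = 3448
Band 3: 2132 * 0.965 = 2057
Band 4: 4439 * 0.962 = 4270
Band 5: 11736 * 0.952 + 11247 * 0.459 = 11173 + 5162 = 16335
End of period: [1577, 3448, 2057, 4270, 16335]
Scenario B total after 2 periods: 27687
Difference B − A = 27687 − 27028 = 659

659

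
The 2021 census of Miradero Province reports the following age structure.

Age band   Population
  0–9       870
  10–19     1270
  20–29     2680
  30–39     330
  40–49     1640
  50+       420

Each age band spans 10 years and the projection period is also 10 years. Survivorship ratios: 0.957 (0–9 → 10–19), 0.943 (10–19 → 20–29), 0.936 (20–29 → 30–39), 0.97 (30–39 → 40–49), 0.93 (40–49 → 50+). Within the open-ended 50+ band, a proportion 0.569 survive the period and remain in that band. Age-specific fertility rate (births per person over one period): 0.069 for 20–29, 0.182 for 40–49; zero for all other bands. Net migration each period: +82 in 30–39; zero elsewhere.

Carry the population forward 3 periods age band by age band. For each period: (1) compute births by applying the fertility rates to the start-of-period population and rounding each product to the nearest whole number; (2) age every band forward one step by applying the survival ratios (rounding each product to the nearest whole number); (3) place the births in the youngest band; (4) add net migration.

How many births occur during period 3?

511

Call the bands 1 to 6, youngest first.
— Period 1 —
Births: 2680 * 0.069 = 185  |  1640 * 0.182 = 298 — total 483
Band 2: 870 * 0.957 = 833
Band 3: 1270 * 0.943 = 1198
Band 4: 2680 * 0.936 = 2508
Band 5: 330 * 0.97 = 320
Band 6: 1640 * 0.93 + 420 * 0.569 = 1525 + 239 = 1764
Net migration: Band 4 + 82 → 2590
Population now: 0–9=483, 10–19=833, 20–29=1198, 30–39=2590, 40–49=320, 50+=1764
— Period 2 —
Births: 1198 * 0.069 = 83  |  320 * 0.182 = 58 — total 141
Band 2: 483 * 0.957 = 462
Band 3: 833 * 0.943 = 786
Band 4: 1198 * 0.936 = 1121
Band 5: 2590 * 0.97 = 2512
Band 6: 320 * 0.93 + 1764 * 0.569 = 298 + 1004 = 1302
Net migration: Band 4 + 82 → 1203
Population now: 0–9=141, 10–19=462, 20–29=786, 30–39=1203, 40–49=2512, 50+=1302
— Period 3 —
Births: 786 * 0.069 = 54  |  2512 * 0.182 = 457 — total 511
Band 2: 141 * 0.957 = 135
Band 3: 462 * 0.943 = 436
Band 4: 786 * 0.936 = 736
Band 5: 1203 * 0.97 = 1167
Band 6: 2512 * 0.93 + 1302 * 0.569 = 2336 + 741 = 3077
Net migration: Band 4 + 82 → 818
Population now: 0–9=511, 10–19=135, 20–29=436, 30–39=818, 40–49=1167, 50+=3077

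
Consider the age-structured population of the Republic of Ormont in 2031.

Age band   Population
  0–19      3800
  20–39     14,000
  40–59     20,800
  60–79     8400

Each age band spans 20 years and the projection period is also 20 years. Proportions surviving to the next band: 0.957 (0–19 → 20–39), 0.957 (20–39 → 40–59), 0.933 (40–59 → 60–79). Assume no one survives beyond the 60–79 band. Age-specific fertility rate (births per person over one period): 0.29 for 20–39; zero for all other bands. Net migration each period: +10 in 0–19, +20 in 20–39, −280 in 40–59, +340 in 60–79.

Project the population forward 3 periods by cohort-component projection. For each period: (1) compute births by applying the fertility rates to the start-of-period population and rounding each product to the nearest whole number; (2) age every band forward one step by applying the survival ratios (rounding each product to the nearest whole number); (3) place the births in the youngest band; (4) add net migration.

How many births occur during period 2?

1061

Numbering the groups 1..4 from youngest to oldest:
— Period 1 —
Births: 14000 × 0.29 = 4060
Group 2: 3800 × 0.957 = 3637
Group 3: 14000 × 0.957 = 13398
Group 4: 20800 × 0.933 = 19406
Net migration: Group 1 + 10 → 4070; Group 2 + 20 → 3657; Group 3 − 280 → 13118; Group 4 + 340 → 19746
Population now: 0–19=4070, 20–39=3657, 40–59=13118, 60–79=19746
— Period 2 —
Births: 3657 × 0.29 = 1061
Group 2: 4070 × 0.957 = 3895
Group 3: 3657 × 0.957 = 3500
Group 4: 13118 × 0.933 = 12239
Net migration: Group 1 + 10 → 1071; Group 2 + 20 → 3915; Group 3 − 280 → 3220; Group 4 + 340 → 12579
Population now: 0–19=1071, 20–39=3915, 40–59=3220, 60–79=12579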